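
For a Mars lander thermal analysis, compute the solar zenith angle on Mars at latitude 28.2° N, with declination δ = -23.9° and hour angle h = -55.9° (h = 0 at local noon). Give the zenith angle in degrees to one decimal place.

θ_z = 74.9°

cos θ_z = sin ϕ sin δ + cos ϕ cos δ cos h = -0.191450 + 0.451727 = 0.260277.
θ_z = arccos(0.260277) = 74.9°.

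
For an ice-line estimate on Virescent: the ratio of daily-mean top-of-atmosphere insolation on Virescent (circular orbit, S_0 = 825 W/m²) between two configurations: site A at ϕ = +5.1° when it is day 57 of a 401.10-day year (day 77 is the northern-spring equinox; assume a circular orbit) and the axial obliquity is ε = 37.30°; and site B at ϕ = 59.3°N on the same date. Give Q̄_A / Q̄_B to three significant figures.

— Configuration A (ϕ=+5.1°):
Solar longitude: L_s = 360° × (57 − 77)/401.10 = -17.951°, i.e. -17.951° + 360° = 342.049°.
sin δ = sin 37.30° × sin 342.049° = -0.18676, so δ = -10.764°.
cos h₀ = −tan(+5.1°) tan(-10.764°) = 0.0170, h₀ = 1.5538 rad.
Bracket: h₀ sin ϕ sin δ + cos ϕ cos δ sin h₀ = 1.5538×0.08889×-0.18676 + 0.99604×0.98240×0.99986 = -0.025795 + 0.978373 = 0.952578.
Q̄ = (S_0/π) × [bracket] = (825/π) × 0.952578 = 250.15 W/m².
— Configuration B (ϕ=+59.3°):
cos h₀ = −tan(+59.3°) tan(-10.764°) = 0.3202, h₀ = 1.2449 rad.
Bracket: h₀ sin ϕ sin δ + cos ϕ cos δ sin h₀ = 1.2449×0.85985×-0.18676 + 0.51054×0.98240×0.94736 = -0.199913 + 0.475153 = 0.275240.
Q̄ = (S_0/π) × [bracket] = (825/π) × 0.275240 = 72.280 W/m².
Ratio Q̄_A / Q̄_B = 250.15 / 72.280 = 3.461.

Q̄_A / Q̄_B ≈ 3.46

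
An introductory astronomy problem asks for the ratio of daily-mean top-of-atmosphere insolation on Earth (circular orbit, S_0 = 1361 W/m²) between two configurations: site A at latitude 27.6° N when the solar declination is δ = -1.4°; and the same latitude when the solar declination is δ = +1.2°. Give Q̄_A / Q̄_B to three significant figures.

— Configuration A (ϕ=+27.6°):
cos h₀ = −tan(+27.6°) tan(-1.400°) = 0.0128, h₀ = 1.5580 rad.
Bracket: h₀ sin ϕ sin δ + cos ϕ cos δ sin h₀ = 1.5580×0.46330×-0.02443 + 0.88620×0.99970×0.99992 = -0.017634 + 0.885863 = 0.868229.
Q̄ = (S_0/π) × [bracket] = (1361/π) × 0.868229 = 376.13 W/m².
— Configuration B (ϕ=+27.6°):
cos h₀ = −tan(+27.6°) tan(+1.200°) = -0.0110, h₀ = 1.5817 rad.
Bracket: h₀ sin ϕ sin δ + cos ϕ cos δ sin h₀ = 1.5817×0.46330×0.02094 + 0.88620×0.99978×0.99994 = 0.015345 + 0.885952 = 0.901297.
Q̄ = (S_0/π) × [bracket] = (1361/π) × 0.901297 = 390.46 W/m².
Ratio Q̄_A / Q̄_B = 376.13 / 390.46 = 0.9633.

Q̄_A / Q̄_B ≈ 0.963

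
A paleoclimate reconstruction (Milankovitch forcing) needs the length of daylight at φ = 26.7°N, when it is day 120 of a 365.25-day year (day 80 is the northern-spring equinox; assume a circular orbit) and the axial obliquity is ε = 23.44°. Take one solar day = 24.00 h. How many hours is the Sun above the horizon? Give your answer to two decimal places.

Solar longitude: λ_s = 360° × (120 − 80)/365.25 = 39.425°.
sin δ = sin 23.44° × sin 39.425° = 0.25262, so δ = +14.633°.
cos H₀ = −tan φ · tan δ = −tan(+26.7°) × tan(+14.633°) = -0.1313, so H₀ = 1.7025 rad = 97.55°.
Daylight = 2H₀/(2π) × 24.00 h = (1.7025/π) × 24.00 = 13.01 h.

13.01 h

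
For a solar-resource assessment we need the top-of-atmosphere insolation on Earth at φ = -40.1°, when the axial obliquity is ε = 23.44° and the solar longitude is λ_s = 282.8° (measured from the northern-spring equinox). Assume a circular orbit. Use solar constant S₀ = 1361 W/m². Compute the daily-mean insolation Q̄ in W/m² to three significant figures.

Q̄ ≈ 495 W/m²

Solar declination: sin δ = sin ε · sin λ_s = sin 23.44° × sin 282.8° = -0.38790, so δ = -22.824°.
cos H₀ = −tan(-40.1°) tan(-22.824°) = -0.3544, H₀ = 1.9331 rad.
Bracket: H₀ sin φ sin δ + cos φ cos δ sin H₀ = 1.9331×-0.64412×-0.38790 + 0.76492×0.92170×0.93510 = 0.482993 + 0.659271 = 1.142264.
Q̄ = (S₀/π) × [bracket] = (1361/π) × 1.142264 = 494.9 W/m².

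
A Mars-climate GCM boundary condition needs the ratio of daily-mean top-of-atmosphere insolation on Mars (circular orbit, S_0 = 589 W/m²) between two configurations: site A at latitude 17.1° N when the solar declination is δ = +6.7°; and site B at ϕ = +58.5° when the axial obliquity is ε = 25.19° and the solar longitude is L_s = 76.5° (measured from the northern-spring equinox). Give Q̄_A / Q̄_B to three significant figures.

— Configuration A (ϕ=+17.1°):
cos h₀ = −tan(+17.1°) tan(+6.700°) = -0.0361, h₀ = 1.6069 rad.
Bracket: h₀ sin ϕ sin δ + cos ϕ cos δ sin h₀ = 1.6069×0.29404×0.11667 + 0.95579×0.99317×0.99935 = 0.055126 + 0.948645 = 1.003771.
Q̄ = (S_0/π) × [bracket] = (589/π) × 1.003771 = 188.19 W/m².
— Configuration B (ϕ=+58.5°):
Solar declination: sin δ = sin ε · sin L_s = sin 25.19° × sin 76.5° = 0.41386, so δ = +24.448°.
cos h₀ = −tan(+58.5°) tan(+24.448°) = -0.7419, h₀ = 2.4067 rad.
Bracket: h₀ sin ϕ sin δ + cos ϕ cos δ sin h₀ = 2.4067×0.85264×0.41386 + 0.52250×0.91034×0.67054 = 0.849261 + 0.318944 = 1.168205.
Q̄ = (S_0/π) × [bracket] = (589/π) × 1.168205 = 219.02 W/m².
Ratio Q̄_A / Q̄_B = 188.19 / 219.02 = 0.8592.

Q̄_A / Q̄_B ≈ 0.859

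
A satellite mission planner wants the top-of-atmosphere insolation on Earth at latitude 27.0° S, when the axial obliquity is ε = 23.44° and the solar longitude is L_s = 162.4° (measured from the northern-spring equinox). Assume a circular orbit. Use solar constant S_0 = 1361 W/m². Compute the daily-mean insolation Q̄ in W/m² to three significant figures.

Q̄ ≈ 347 W/m²

Solar declination: sin δ = sin ε · sin L_s = sin 23.44° × sin 162.4° = 0.12028, so δ = +6.908°.
cos h₀ = −tan(-27.0°) tan(+6.908°) = 0.0617, h₀ = 1.5090 rad.
Bracket: h₀ sin ϕ sin δ + cos ϕ cos δ sin h₀ = 1.5090×-0.45399×0.12028 + 0.89101×0.99274×0.99809 = -0.082400 + 0.882852 = 0.800452.
Q̄ = (S_0/π) × [bracket] = (1361/π) × 0.800452 = 346.8 W/m².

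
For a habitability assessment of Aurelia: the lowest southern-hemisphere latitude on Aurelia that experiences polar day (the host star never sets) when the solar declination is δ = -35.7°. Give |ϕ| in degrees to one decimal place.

Polar day requires cos h₀ = −tan ϕ tan δ ≤ −1, i.e. tan ϕ tan δ ≥ 1.
The boundary is |tan ϕ| · |tan δ| = 1, so |ϕ| = 90° − |δ| = 90° − 35.7° = 54.3° in the southern hemisphere.

|ϕ| = 54.3°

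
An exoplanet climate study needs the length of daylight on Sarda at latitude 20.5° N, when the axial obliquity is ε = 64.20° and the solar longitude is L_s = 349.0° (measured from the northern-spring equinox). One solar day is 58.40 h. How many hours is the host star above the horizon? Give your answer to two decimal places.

Solar declination: sin δ = sin ε · sin L_s = sin 64.20° × sin 349.0° = -0.17179, so δ = -9.892°.
cos h₀ = −tan ϕ · tan δ = −tan(+20.5°) × tan(-9.892°) = 0.0652, so h₀ = 1.5056 rad = 86.26°.
Daylight = 2h₀/(2π) × 58.40 h = (1.5056/π) × 58.40 = 27.99 h.

27.99 h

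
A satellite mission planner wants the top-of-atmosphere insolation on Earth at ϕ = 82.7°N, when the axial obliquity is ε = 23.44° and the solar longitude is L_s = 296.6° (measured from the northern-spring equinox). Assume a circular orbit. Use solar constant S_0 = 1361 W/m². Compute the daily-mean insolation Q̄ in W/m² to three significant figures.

Q̄ ≈ 0.00 W/m²

Solar declination: sin δ = sin ε · sin L_s = sin 23.44° × sin 296.6° = -0.35568, so δ = -20.835°.
cos h₀ = −tan(+82.7°) tan(-20.835°) = 2.9708 ≥ 1 ⇒ polar night, h₀ = 0 and Q̄ = 0.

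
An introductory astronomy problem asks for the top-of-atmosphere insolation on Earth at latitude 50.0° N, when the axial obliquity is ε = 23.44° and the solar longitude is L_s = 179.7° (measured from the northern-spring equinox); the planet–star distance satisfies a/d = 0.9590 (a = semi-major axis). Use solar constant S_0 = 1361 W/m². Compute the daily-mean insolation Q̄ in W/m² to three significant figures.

Solar declination: sin δ = sin ε · sin L_s = sin 23.44° × sin 179.7° = 0.00208, so δ = +0.119°.
cos h₀ = −tan(+50.0°) tan(+0.119°) = -0.0025, h₀ = 1.5733 rad.
Bracket: h₀ sin ϕ sin δ + cos ϕ cos δ sin h₀ = 1.5733×0.76604×0.00208 + 0.64279×1.00000×1.00000 = 0.002507 + 0.642790 = 0.645297.
Inverse-square distance factor (a/d)² = 0.9590² = 0.919681.
Q̄ = (S_0/π) × 0.919681 × [bracket] = (1361/π) × 0.919681 × 0.645297 = 257.1 W/m².

Q̄ ≈ 257 W/m²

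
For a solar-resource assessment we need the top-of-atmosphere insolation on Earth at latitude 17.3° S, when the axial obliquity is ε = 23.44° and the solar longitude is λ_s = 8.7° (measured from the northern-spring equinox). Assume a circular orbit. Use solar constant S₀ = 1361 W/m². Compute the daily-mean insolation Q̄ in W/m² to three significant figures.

Q̄ ≈ 401 W/m²

Solar declination: sin δ = sin ε · sin λ_s = sin 23.44° × sin 8.7° = 0.06017, so δ = +3.450°.
cos H₀ = −tan(-17.3°) tan(+3.450°) = 0.0188, H₀ = 1.5520 rad.
Bracket: H₀ sin φ sin δ + cos φ cos δ sin H₀ = 1.5520×-0.29737×0.06017 + 0.95476×0.99819×0.99982 = -0.027770 + 0.952860 = 0.925090.
Q̄ = (S₀/π) × [bracket] = (1361/π) × 0.925090 = 400.8 W/m².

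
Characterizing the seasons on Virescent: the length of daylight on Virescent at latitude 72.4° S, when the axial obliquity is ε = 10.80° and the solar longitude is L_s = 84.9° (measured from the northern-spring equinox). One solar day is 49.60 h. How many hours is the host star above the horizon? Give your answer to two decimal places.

Solar declination: sin δ = sin ε · sin L_s = sin 10.80° × sin 84.9° = 0.18664, so δ = +10.757°.
cos h₀ = −tan ϕ · tan δ = −tan(-72.4°) × tan(+10.757°) = 0.5989, so h₀ = 0.9287 rad = 53.21°.
Daylight = 2h₀/(2π) × 49.60 h = (0.9287/π) × 49.60 = 14.66 h.

14.66 h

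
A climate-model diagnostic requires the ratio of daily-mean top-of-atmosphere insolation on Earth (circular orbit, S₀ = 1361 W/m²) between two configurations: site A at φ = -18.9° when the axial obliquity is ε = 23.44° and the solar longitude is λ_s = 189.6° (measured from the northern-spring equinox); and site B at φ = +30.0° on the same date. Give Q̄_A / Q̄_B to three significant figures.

Q̄_A / Q̄_B ≈ 1.20

— Configuration A (φ=-18.9°):
Solar declination: sin δ = sin ε · sin λ_s = sin 23.44° × sin 189.6° = -0.06634, so δ = -3.804°.
cos H₀ = −tan(-18.9°) tan(-3.804°) = -0.0228, H₀ = 1.5936 rad.
Bracket: H₀ sin φ sin δ + cos φ cos δ sin H₀ = 1.5936×-0.32392×-0.06634 + 0.94609×0.99780×0.99974 = 0.034245 + 0.943763 = 0.978008.
Q̄ = (S₀/π) × [bracket] = (1361/π) × 0.978008 = 423.69 W/m².
— Configuration B (φ=+30.0°):
cos H₀ = −tan(+30.0°) tan(-3.804°) = 0.0384, H₀ = 1.5324 rad.
Bracket: H₀ sin φ sin δ + cos φ cos δ sin H₀ = 1.5324×0.50000×-0.06634 + 0.86603×0.99780×0.99926 = -0.050830 + 0.863485 = 0.812655.
Q̄ = (S₀/π) × [bracket] = (1361/π) × 0.812655 = 352.06 W/m².
Ratio Q̄_A / Q̄_B = 423.69 / 352.06 = 1.203.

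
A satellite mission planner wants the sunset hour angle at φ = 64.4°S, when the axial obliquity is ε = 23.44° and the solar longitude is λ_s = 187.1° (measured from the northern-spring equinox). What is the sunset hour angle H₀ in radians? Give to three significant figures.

Solar declination: sin δ = sin ε · sin λ_s = sin 23.44° × sin 187.1° = -0.04917, so δ = -2.818°.
cos H₀ = −tan φ · tan δ = −tan(-64.4°) × tan(-2.818°) = -0.1027, so H₀ = 1.6737 rad = 95.90°.

H₀ = 1.67 rad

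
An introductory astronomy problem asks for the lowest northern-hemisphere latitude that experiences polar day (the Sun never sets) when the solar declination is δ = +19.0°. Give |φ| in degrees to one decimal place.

|φ| = 71.0°

Polar day requires cos H₀ = −tan φ tan δ ≤ −1, i.e. tan φ tan δ ≥ 1.
The boundary is |tan φ| · |tan δ| = 1, so |φ| = 90° − |δ| = 90° − 19.0° = 71.0° in the northern hemisphere.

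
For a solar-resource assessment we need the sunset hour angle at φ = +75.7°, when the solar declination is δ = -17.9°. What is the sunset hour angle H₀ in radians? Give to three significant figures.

cos H₀ = −tan φ · tan δ = 1.2671 ≥ 1, so the Sun never rises (polar night) and H₀ = 0.

H₀ = 0.00 rad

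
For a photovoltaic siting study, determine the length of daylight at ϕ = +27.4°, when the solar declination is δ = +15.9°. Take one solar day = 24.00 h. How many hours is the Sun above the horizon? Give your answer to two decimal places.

13.13 h

cos h₀ = −tan ϕ · tan δ = −tan(+27.4°) × tan(+15.900°) = -0.1477, so h₀ = 1.7190 rad = 98.49°.
Daylight = 2h₀/(2π) × 24.00 h = (1.7190/π) × 24.00 = 13.13 h.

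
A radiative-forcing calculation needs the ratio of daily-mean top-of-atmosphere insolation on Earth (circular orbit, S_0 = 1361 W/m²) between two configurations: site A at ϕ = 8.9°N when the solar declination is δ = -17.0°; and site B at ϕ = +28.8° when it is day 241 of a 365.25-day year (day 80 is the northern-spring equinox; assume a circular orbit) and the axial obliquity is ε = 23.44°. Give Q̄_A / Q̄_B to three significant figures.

Q̄_A / Q̄_B ≈ 0.893

— Configuration A (ϕ=+8.9°):
cos h₀ = −tan(+8.9°) tan(-17.000°) = 0.0479, h₀ = 1.5229 rad.
Bracket: h₀ sin ϕ sin δ + cos ϕ cos δ sin h₀ = 1.5229×0.15471×-0.29237 + 0.98796×0.95630×0.99885 = -0.068885 + 0.943700 = 0.874815.
Q̄ = (S_0/π) × [bracket] = (1361/π) × 0.874815 = 378.99 W/m².
— Configuration B (ϕ=+28.8°):
Solar longitude: L_s = 360° × (241 − 80)/365.25 = 158.686°.
sin δ = sin 23.44° × sin 158.686° = 0.14459, so δ = +8.313°.
cos h₀ = −tan(+28.8°) tan(+8.313°) = -0.0803, h₀ = 1.6512 rad.
Bracket: h₀ sin ϕ sin δ + cos ϕ cos δ sin h₀ = 1.6512×0.48175×0.14459 + 0.87631×0.98949×0.99677 = 0.115016 + 0.864299 = 0.979315.
Q̄ = (S_0/π) × [bracket] = (1361/π) × 0.979315 = 424.26 W/m².
Ratio Q̄_A / Q̄_B = 378.99 / 424.26 = 0.8933.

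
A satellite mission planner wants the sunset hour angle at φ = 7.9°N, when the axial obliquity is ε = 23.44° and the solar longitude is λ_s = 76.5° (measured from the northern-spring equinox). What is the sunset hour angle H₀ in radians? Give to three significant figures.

Solar declination: sin δ = sin ε · sin λ_s = sin 23.44° × sin 76.5° = 0.38680, so δ = +22.755°.
cos H₀ = −tan φ · tan δ = −tan(+7.9°) × tan(+22.755°) = -0.0582, so H₀ = 1.6290 rad = 93.34°.

H₀ = 1.63 rad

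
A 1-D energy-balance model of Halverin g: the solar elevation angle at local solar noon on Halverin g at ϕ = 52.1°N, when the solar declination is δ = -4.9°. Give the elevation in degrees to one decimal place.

At local noon the hour angle is zero, so the zenith angle equals |ϕ − δ| = |+52.1° − (-4.900°)| = 57.000°.
Elevation = 90° − 57.000° = 33.0°.

33.0°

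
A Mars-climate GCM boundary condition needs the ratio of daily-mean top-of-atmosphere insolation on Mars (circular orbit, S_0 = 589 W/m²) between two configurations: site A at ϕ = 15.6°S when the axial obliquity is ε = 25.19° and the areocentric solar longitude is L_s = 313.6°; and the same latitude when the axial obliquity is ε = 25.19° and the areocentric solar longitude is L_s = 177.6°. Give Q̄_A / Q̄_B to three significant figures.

Q̄_A / Q̄_B ≈ 1.10

— Configuration A (ϕ=-15.6°):
sin δ = sin 25.19° × sin 313.6° = -0.30822, so δ = -17.952°.
cos h₀ = −tan(-15.6°) tan(-17.952°) = -0.0905, h₀ = 1.6614 rad.
Bracket: h₀ sin ϕ sin δ + cos ϕ cos δ sin h₀ = 1.6614×-0.26892×-0.30822 + 0.96316×0.95131×0.99590 = 0.137708 + 0.912507 = 1.050215.
Q̄ = (S_0/π) × [bracket] = (589/π) × 1.050215 = 196.90 W/m².
— Configuration B (ϕ=-15.6°):
sin δ = sin 25.19° × sin 177.6° = 0.01782, so δ = +1.021°.
cos h₀ = −tan(-15.6°) tan(+1.021°) = 0.0050, h₀ = 1.5658 rad.
Bracket: h₀ sin ϕ sin δ + cos ϕ cos δ sin h₀ = 1.5658×-0.26892×0.01782 + 0.96316×0.99984×0.99999 = -0.007504 + 0.962996 = 0.955492.
Q̄ = (S_0/π) × [bracket] = (589/π) × 0.955492 = 179.14 W/m².
Ratio Q̄_A / Q̄_B = 196.90 / 179.14 = 1.099.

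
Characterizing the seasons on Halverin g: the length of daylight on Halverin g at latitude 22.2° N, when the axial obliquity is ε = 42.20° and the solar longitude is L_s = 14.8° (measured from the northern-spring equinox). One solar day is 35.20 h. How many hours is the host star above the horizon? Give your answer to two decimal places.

18.40 h

Solar declination: sin δ = sin ε · sin L_s = sin 42.20° × sin 14.8° = 0.17159, so δ = +9.880°.
cos h₀ = −tan ϕ · tan δ = −tan(+22.2°) × tan(+9.880°) = -0.0711, so h₀ = 1.6419 rad = 94.08°.
Daylight = 2h₀/(2π) × 35.20 h = (1.6419/π) × 35.20 = 18.40 h.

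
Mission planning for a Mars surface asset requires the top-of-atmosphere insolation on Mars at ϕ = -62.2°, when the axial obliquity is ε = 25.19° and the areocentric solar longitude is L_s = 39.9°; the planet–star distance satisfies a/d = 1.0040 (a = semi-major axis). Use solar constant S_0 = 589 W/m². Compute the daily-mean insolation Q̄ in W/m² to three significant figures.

Q̄ ≈ 25.7 W/m²

sin δ = sin 25.19° × sin 39.9° = 0.27301, so δ = +15.844°.
cos h₀ = −tan(-62.2°) tan(+15.844°) = 0.5383, h₀ = 1.0024 rad.
Bracket: h₀ sin ϕ sin δ + cos ϕ cos δ sin h₀ = 1.0024×-0.88458×0.27301 + 0.46639×0.96201×0.84277 = -0.242079 + 0.378127 = 0.136048.
Inverse-square distance factor (a/d)² = 1.0040² = 1.008016.
Q̄ = (S_0/π) × 1.008016 × [bracket] = (589/π) × 1.008016 × 0.136048 = 25.71 W/m².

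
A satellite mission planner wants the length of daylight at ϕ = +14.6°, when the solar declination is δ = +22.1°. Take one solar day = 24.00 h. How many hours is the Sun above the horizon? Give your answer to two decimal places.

12.81 h

cos h₀ = −tan ϕ · tan δ = −tan(+14.6°) × tan(+22.100°) = -0.1058, so h₀ = 1.6768 rad = 96.07°.
Daylight = 2h₀/(2π) × 24.00 h = (1.6768/π) × 24.00 = 12.81 h.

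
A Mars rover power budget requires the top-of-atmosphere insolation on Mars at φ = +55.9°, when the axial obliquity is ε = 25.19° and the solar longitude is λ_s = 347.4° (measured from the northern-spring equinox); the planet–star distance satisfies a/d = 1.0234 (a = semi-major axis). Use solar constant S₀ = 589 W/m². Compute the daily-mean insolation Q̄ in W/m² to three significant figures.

Q̄ ≈ 86.9 W/m²

Solar declination: sin δ = sin ε · sin λ_s = sin 25.19° × sin 347.4° = -0.09285, so δ = -5.327°.
cos H₀ = −tan(+55.9°) tan(-5.327°) = 0.1377, H₀ = 1.4326 rad.
Bracket: H₀ sin φ sin δ + cos φ cos δ sin H₀ = 1.4326×0.82806×-0.09285 + 0.56064×0.99568×0.99047 = -0.110146 + 0.552898 = 0.442752.
Inverse-square distance factor (a/d)² = 1.0234² = 1.047348.
Q̄ = (S₀/π) × 1.047348 × [bracket] = (589/π) × 1.047348 × 0.442752 = 86.94 W/m².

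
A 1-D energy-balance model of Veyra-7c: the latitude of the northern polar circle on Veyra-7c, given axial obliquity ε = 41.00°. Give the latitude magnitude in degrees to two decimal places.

49.00°

The polar circle is the lowest latitude that experiences at least one full rotation of continuous daylight at the northern-summer solstice; it lies at |φ| = 90° − ε = 90° − 41.00° = 49.00°.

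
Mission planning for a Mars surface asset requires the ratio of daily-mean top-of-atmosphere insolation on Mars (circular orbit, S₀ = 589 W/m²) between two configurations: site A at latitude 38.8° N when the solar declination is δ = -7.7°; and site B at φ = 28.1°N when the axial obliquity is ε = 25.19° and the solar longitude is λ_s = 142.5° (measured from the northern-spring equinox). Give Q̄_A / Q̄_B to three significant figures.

Q̄_A / Q̄_B ≈ 0.613

— Configuration A (φ=+38.8°):
cos H₀ = −tan(+38.8°) tan(-7.700°) = 0.1087, H₀ = 1.4619 rad.
Bracket: H₀ sin φ sin δ + cos φ cos δ sin H₀ = 1.4619×0.62660×-0.13399 + 0.77934×0.99098×0.99407 = -0.122738 + 0.767731 = 0.644993.
Q̄ = (S₀/π) × [bracket] = (589/π) × 0.644993 = 120.93 W/m².
— Configuration B (φ=+28.1°):
Solar declination: sin δ = sin ε · sin λ_s = sin 25.19° × sin 142.5° = 0.25910, so δ = +15.017°.
cos H₀ = −tan(+28.1°) tan(+15.017°) = -0.1432, H₀ = 1.7145 rad.
Bracket: H₀ sin φ sin δ + cos φ cos δ sin H₀ = 1.7145×0.47101×0.25910 + 0.88213×0.96585×0.98969 = 0.209235 + 0.843221 = 1.052456.
Q̄ = (S₀/π) × [bracket] = (589/π) × 1.052456 = 197.32 W/m².
Ratio Q̄_A / Q̄_B = 120.93 / 197.32 = 0.6129.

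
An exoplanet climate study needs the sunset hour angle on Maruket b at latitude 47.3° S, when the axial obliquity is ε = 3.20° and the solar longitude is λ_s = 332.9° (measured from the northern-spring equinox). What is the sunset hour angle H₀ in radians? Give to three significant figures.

Solar declination: sin δ = sin ε · sin λ_s = sin 3.20° × sin 332.9° = -0.02543, so δ = -1.457°.
cos H₀ = −tan φ · tan δ = −tan(-47.3°) × tan(-1.457°) = -0.0276, so H₀ = 1.5984 rad = 91.58°.

H₀ = 1.60 rad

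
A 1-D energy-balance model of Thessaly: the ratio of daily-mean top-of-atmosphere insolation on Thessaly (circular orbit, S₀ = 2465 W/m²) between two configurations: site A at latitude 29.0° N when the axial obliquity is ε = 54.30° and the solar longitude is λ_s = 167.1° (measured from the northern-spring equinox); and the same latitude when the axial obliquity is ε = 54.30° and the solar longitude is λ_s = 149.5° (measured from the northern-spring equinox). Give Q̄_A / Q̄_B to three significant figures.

— Configuration A (φ=+29.0°):
Solar declination: sin δ = sin ε · sin λ_s = sin 54.30° × sin 167.1° = 0.18130, so δ = +10.445°.
cos H₀ = −tan(+29.0°) tan(+10.445°) = -0.1022, H₀ = 1.6732 rad.
Bracket: H₀ sin φ sin δ + cos φ cos δ sin H₀ = 1.6732×0.48481×0.18130 + 0.87462×0.98343×0.99477 = 0.147068 + 0.855629 = 1.002697.
Q̄ = (S₀/π) × [bracket] = (2465/π) × 1.002697 = 786.75 W/m².
— Configuration B (φ=+29.0°):
Solar declination: sin δ = sin ε · sin λ_s = sin 54.30° × sin 149.5° = 0.41216, so δ = +24.341°.
cos H₀ = −tan(+29.0°) tan(+24.341°) = -0.2508, H₀ = 1.8243 rad.
Bracket: H₀ sin φ sin δ + cos φ cos δ sin H₀ = 1.8243×0.48481×0.41216 + 0.87462×0.91111×0.96805 = 0.364530 + 0.771415 = 1.135945.
Q̄ = (S₀/π) × [bracket] = (2465/π) × 1.135945 = 891.30 W/m².
Ratio Q̄_A / Q̄_B = 786.75 / 891.30 = 0.8827.

Q̄_A / Q̄_B ≈ 0.883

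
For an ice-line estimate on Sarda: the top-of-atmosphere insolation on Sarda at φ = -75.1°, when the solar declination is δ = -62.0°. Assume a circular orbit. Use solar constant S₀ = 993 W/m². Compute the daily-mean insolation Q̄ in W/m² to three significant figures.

cos H₀ = −tan(-75.1°) tan(-62.000°) = -7.0683 ≤ −1 ⇒ polar day, H₀ = π.
Bracket: H₀ sin φ sin δ + cos φ cos δ sin H₀ = 3.1416×-0.96638×-0.88295 + 0.25713×0.46947×0.00000 = 2.680618 + 0.000000 = 2.680618.
Q̄ = (S₀/π) × [bracket] = (993/π) × 2.680618 = 847.3 W/m².

Q̄ ≈ 847 W/m²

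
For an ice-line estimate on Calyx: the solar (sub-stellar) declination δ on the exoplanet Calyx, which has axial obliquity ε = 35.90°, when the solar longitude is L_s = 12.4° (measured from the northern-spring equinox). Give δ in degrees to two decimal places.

sin δ = sin ε · sin L_s = sin 35.90° × sin 12.4° = 0.125915.
δ = arcsin(0.125915) = +7.23°.

δ = +7.23°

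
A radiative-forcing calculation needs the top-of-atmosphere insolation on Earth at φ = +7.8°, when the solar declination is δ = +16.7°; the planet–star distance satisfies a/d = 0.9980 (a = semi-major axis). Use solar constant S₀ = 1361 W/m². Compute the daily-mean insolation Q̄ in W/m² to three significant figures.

Q̄ ≈ 436 W/m²

cos H₀ = −tan(+7.8°) tan(+16.700°) = -0.0411, H₀ = 1.6119 rad.
Bracket: H₀ sin φ sin δ + cos φ cos δ sin H₀ = 1.6119×0.13572×0.28736 + 0.99075×0.95782×0.99916 = 0.062865 + 0.948163 = 1.011028.
Inverse-square distance factor (a/d)² = 0.9980² = 0.996004.
Q̄ = (S₀/π) × 0.996004 × [bracket] = (1361/π) × 0.996004 × 1.011028 = 436.2 W/m².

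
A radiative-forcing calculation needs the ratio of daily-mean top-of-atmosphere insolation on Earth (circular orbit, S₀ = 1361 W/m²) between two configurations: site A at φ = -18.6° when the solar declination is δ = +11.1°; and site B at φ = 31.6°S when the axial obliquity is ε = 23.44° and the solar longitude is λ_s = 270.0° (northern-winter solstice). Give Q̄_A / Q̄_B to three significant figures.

Q̄_A / Q̄_B ≈ 0.735

— Configuration A (φ=-18.6°):
cos H₀ = −tan(-18.6°) tan(+11.100°) = 0.0660, H₀ = 1.5047 rad.
Bracket: H₀ sin φ sin δ + cos φ cos δ sin H₀ = 1.5047×-0.31896×0.19252 + 0.94777×0.98129×0.99782 = -0.092398 + 0.928010 = 0.835612.
Q̄ = (S₀/π) × [bracket] = (1361/π) × 0.835612 = 362.00 W/m².
— Configuration B (φ=-31.6°):
Solar declination: sin δ = sin ε · sin λ_s = sin 23.44° × sin 270.0° = -0.39779, so δ = -23.440°.
cos H₀ = −tan(-31.6°) tan(-23.440°) = -0.2667, H₀ = 1.8408 rad.
Bracket: H₀ sin φ sin δ + cos φ cos δ sin H₀ = 1.8408×-0.52399×-0.39779 + 0.85173×0.91748×0.96377 = 0.383693 + 0.753133 = 1.136826.
Q̄ = (S₀/π) × [bracket] = (1361/π) × 1.136826 = 492.50 W/m².
Ratio Q̄_A / Q̄_B = 362.00 / 492.50 = 0.7350.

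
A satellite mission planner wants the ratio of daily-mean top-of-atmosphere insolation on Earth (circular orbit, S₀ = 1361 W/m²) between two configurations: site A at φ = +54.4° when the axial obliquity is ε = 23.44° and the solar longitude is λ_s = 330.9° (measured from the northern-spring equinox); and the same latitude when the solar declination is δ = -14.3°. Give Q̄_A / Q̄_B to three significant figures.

Q̄_A / Q̄_B ≈ 1.21

— Configuration A (φ=+54.4°):
Solar declination: sin δ = sin ε · sin λ_s = sin 23.44° × sin 330.9° = -0.19346, so δ = -11.155°.
cos H₀ = −tan(+54.4°) tan(-11.155°) = 0.2754, H₀ = 1.2918 rad.
Bracket: H₀ sin φ sin δ + cos φ cos δ sin H₀ = 1.2918×0.81310×-0.19346 + 0.58212×0.98111×0.96132 = -0.203203 + 0.549033 = 0.345830.
Q̄ = (S₀/π) × [bracket] = (1361/π) × 0.345830 = 149.82 W/m².
— Configuration B (φ=+54.4°):
cos H₀ = −tan(+54.4°) tan(-14.300°) = 0.3560, H₀ = 1.2068 rad.
Bracket: H₀ sin φ sin δ + cos φ cos δ sin H₀ = 1.2068×0.81310×-0.24700 + 0.58212×0.96902×0.93447 = -0.242369 + 0.527121 = 0.284752.
Q̄ = (S₀/π) × [bracket] = (1361/π) × 0.284752 = 123.36 W/m².
Ratio Q̄_A / Q̄_B = 149.82 / 123.36 = 1.214.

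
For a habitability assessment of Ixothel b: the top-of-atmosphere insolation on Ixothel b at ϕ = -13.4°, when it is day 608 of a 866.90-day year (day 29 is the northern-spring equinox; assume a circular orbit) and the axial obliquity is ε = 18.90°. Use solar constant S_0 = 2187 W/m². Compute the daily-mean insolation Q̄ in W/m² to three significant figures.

Q̄ ≈ 723 W/m²

Solar longitude: L_s = 360° × (608 − 29)/866.90 = 240.443°.
sin δ = sin 18.90° × sin 240.443° = -0.28176, so δ = -16.366°.
cos h₀ = −tan(-13.4°) tan(-16.366°) = -0.0700, h₀ = 1.6408 rad.
Bracket: h₀ sin ϕ sin δ + cos ϕ cos δ sin h₀ = 1.6408×-0.23175×-0.28176 + 0.97278×0.95948×0.99755 = 0.107141 + 0.931076 = 1.038217.
Q̄ = (S_0/π) × [bracket] = (2187/π) × 1.038217 = 722.7 W/m².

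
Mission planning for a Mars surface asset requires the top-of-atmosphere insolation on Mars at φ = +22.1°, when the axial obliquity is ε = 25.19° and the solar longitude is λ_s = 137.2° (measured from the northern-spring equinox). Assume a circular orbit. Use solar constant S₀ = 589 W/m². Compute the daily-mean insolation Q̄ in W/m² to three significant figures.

Q̄ ≈ 200 W/m²

Solar declination: sin δ = sin ε · sin λ_s = sin 25.19° × sin 137.2° = 0.28918, so δ = +16.809°.
cos H₀ = −tan(+22.1°) tan(+16.809°) = -0.1227, H₀ = 1.6938 rad.
Bracket: H₀ sin φ sin δ + cos φ cos δ sin H₀ = 1.6938×0.37622×0.28918 + 0.92653×0.95727×0.99245 = 0.184277 + 0.880243 = 1.064520.
Q̄ = (S₀/π) × [bracket] = (589/π) × 1.064520 = 199.6 W/m².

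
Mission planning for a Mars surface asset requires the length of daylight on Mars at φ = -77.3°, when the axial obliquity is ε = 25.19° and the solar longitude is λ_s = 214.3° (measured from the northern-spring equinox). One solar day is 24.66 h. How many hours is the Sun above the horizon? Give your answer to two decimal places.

Solar declination: sin δ = sin ε · sin λ_s = sin 25.19° × sin 214.3° = -0.23985, so δ = -13.878°.
Sunrise equation: cos H₀ = −tan φ · tan δ = -1.0963 ≤ −1, so the Sun never sets (polar day) and H₀ = π.
Daylight = 2H₀/(2π) × 24.66 h = (3.1416/π) × 24.66 = 24.66 h.

24.66 h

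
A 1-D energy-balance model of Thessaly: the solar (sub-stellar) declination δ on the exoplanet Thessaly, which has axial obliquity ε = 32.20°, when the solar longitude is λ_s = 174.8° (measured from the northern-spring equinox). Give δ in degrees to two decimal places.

δ = +2.77°

sin δ = sin ε · sin λ_s = sin 32.20° × sin 174.8° = 0.048296.
δ = arcsin(0.048296) = +2.77°.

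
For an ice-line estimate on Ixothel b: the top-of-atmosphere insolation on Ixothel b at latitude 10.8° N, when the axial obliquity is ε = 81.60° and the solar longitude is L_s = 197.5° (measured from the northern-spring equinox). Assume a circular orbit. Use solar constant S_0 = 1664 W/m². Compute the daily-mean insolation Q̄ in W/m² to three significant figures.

Solar declination: sin δ = sin ε · sin L_s = sin 81.60° × sin 197.5° = -0.29748, so δ = -17.306°.
cos h₀ = −tan(+10.8°) tan(-17.306°) = 0.0594, h₀ = 1.5113 rad.
Bracket: h₀ sin ϕ sin δ + cos ϕ cos δ sin h₀ = 1.5113×0.18738×-0.29748 + 0.98229×0.95473×0.99823 = -0.084243 + 0.936162 = 0.851919.
Q̄ = (S_0/π) × [bracket] = (1664/π) × 0.851919 = 451.2 W/m².

Q̄ ≈ 451 W/m²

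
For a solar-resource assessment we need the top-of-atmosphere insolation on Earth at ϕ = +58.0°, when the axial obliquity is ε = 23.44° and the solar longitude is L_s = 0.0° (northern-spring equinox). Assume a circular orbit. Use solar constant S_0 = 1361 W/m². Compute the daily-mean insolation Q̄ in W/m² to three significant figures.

Q̄ ≈ 230 W/m²

Solar declination: sin δ = sin ε · sin L_s = sin 23.44° × sin 0.0° = 0.00000, so δ = +0.000°.
cos h₀ = −tan(+58.0°) tan(+0.000°) = -0.0000, h₀ = 1.5708 rad.
Bracket: h₀ sin ϕ sin δ + cos ϕ cos δ sin h₀ = 1.5708×0.84805×0.00000 + 0.52992×1.00000×1.00000 = 0.000000 + 0.529920 = 0.529920.
Q̄ = (S_0/π) × [bracket] = (1361/π) × 0.529920 = 229.6 W/m².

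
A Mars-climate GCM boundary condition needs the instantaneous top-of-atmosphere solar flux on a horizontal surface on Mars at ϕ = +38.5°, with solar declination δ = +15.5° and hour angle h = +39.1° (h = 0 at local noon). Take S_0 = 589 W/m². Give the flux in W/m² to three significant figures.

443 W/m²

cos θ_z = sin ϕ sin δ + cos ϕ cos δ cos h = 0.166360 + 0.585252 = 0.751612.
Flux = S_0 · cos θ_z = 589 × 0.751612 = 442.7 W/m².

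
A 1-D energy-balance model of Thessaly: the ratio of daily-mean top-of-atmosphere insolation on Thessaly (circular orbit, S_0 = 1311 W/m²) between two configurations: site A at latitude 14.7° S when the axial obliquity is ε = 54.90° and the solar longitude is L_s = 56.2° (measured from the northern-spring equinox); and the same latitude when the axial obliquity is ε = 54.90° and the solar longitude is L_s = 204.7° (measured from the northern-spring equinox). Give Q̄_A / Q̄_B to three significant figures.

Q̄_A / Q̄_B ≈ 0.438

— Configuration A (ϕ=-14.7°):
Solar declination: sin δ = sin ε · sin L_s = sin 54.90° × sin 56.2° = 0.67987, so δ = +42.833°.
cos h₀ = −tan(-14.7°) tan(+42.833°) = 0.2432, h₀ = 1.3251 rad.
Bracket: h₀ sin ϕ sin δ + cos ϕ cos δ sin h₀ = 1.3251×-0.25376×0.67987 + 0.96727×0.73333×0.96997 = -0.228611 + 0.688027 = 0.459416.
Q̄ = (S_0/π) × [bracket] = (1311/π) × 0.459416 = 191.72 W/m².
— Configuration B (ϕ=-14.7°):
Solar declination: sin δ = sin ε · sin L_s = sin 54.90° × sin 204.7° = -0.34188, so δ = -19.991°.
cos h₀ = −tan(-14.7°) tan(-19.991°) = -0.0954, h₀ = 1.6664 rad.
Bracket: h₀ sin ϕ sin δ + cos ϕ cos δ sin h₀ = 1.6664×-0.25376×-0.34188 + 0.96727×0.93974×0.99544 = 0.144569 + 0.904837 = 1.049406.
Q̄ = (S_0/π) × [bracket] = (1311/π) × 1.049406 = 437.92 W/m².
Ratio Q̄_A / Q̄_B = 191.72 / 437.92 = 0.4378.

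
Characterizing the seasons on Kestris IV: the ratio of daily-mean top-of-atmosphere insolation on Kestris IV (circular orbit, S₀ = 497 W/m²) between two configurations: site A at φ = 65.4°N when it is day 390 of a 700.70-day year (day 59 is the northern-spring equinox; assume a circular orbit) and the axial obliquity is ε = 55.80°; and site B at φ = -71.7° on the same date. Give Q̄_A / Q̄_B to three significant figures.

Q̄_A / Q̄_B ≈ 4.98

— Configuration A (φ=+65.4°):
Solar longitude: λ_s = 360° × (390 − 59)/700.70 = 170.059°.
sin δ = sin 55.80° × sin 170.059° = 0.14279, so δ = +8.209°.
cos H₀ = −tan(+65.4°) tan(+8.209°) = -0.3151, H₀ = 1.8914 rad.
Bracket: H₀ sin φ sin δ + cos φ cos δ sin H₀ = 1.8914×0.90924×0.14279 + 0.41628×0.98975×0.94906 = 0.245561 + 0.391025 = 0.636586.
Q̄ = (S₀/π) × [bracket] = (497/π) × 0.636586 = 100.71 W/m².
— Configuration B (φ=-71.7°):
cos H₀ = −tan(-71.7°) tan(+8.209°) = 0.4362, H₀ = 1.1194 rad.
Bracket: H₀ sin φ sin δ + cos φ cos δ sin H₀ = 1.1194×-0.94943×0.14279 + 0.31399×0.98975×0.89984 = -0.151756 + 0.279645 = 0.127889.
Q̄ = (S₀/π) × [bracket] = (497/π) × 0.127889 = 20.232 W/m².
Ratio Q̄_A / Q̄_B = 100.71 / 20.232 = 4.978.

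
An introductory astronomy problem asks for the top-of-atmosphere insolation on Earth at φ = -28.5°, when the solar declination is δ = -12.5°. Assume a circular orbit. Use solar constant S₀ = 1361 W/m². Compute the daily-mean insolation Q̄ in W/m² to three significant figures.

Q̄ ≈ 445 W/m²

cos H₀ = −tan(-28.5°) tan(-12.500°) = -0.1204, H₀ = 1.6915 rad.
Bracket: H₀ sin φ sin δ + cos φ cos δ sin H₀ = 1.6915×-0.47716×-0.21644 + 0.87882×0.97630×0.99273 = 0.174692 + 0.851754 = 1.026446.
Q̄ = (S₀/π) × [bracket] = (1361/π) × 1.026446 = 444.7 W/m².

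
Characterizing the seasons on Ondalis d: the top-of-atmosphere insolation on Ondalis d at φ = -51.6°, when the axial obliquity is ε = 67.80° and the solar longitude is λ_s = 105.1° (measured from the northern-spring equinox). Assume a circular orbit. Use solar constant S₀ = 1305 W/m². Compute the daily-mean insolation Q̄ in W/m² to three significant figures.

Q̄ ≈ 0.00 W/m²

Solar declination: sin δ = sin ε · sin λ_s = sin 67.80° × sin 105.1° = 0.89390, so δ = +63.368°.
cos H₀ = −tan(-51.6°) tan(+63.368°) = 2.5160 ≥ 1 ⇒ polar night, H₀ = 0 and Q̄ = 0.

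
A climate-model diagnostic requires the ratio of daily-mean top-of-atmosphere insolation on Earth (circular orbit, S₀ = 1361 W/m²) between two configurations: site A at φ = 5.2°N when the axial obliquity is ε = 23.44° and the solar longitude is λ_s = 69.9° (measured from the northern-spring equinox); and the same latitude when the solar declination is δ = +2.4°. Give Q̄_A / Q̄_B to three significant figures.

— Configuration A (φ=+5.2°):
Solar declination: sin δ = sin ε · sin λ_s = sin 23.44° × sin 69.9° = 0.37356, so δ = +21.935°.
cos H₀ = −tan(+5.2°) tan(+21.935°) = -0.0366, H₀ = 1.6075 rad.
Bracket: H₀ sin φ sin δ + cos φ cos δ sin H₀ = 1.6075×0.09063×0.37356 + 0.99588×0.92761×0.99933 = 0.054423 + 0.923169 = 0.977592.
Q̄ = (S₀/π) × [bracket] = (1361/π) × 0.977592 = 423.51 W/m².
— Configuration B (φ=+5.2°):
cos H₀ = −tan(+5.2°) tan(+2.400°) = -0.0038, H₀ = 1.5746 rad.
Bracket: H₀ sin φ sin δ + cos φ cos δ sin H₀ = 1.5746×0.09063×0.04188 + 0.99588×0.99912×0.99999 = 0.005977 + 0.994994 = 1.000971.
Q̄ = (S₀/π) × [bracket] = (1361/π) × 1.000971 = 433.64 W/m².
Ratio Q̄_A / Q̄_B = 423.51 / 433.64 = 0.9766.

Q̄_A / Q̄_B ≈ 0.977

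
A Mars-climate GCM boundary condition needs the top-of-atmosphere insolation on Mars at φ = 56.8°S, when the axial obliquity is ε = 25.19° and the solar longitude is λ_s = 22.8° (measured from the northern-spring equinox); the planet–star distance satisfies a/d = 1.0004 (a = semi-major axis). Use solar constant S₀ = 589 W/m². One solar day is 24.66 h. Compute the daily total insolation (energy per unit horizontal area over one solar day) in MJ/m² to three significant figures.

Solar declination: sin δ = sin ε · sin λ_s = sin 25.19° × sin 22.8° = 0.16493, so δ = +9.493°.
cos H₀ = −tan(-56.8°) tan(+9.493°) = 0.2555, H₀ = 1.3124 rad.
Bracket: H₀ sin φ sin δ + cos φ cos δ sin H₀ = 1.3124×-0.83676×0.16493 + 0.54756×0.98630×0.96680 = -0.181120 + 0.522128 = 0.341008.
Inverse-square distance factor (a/d)² = 1.0004² = 1.000800.
Q̄ = (S₀/π) × 1.000800 × [bracket] = (589/π) × 1.000800 × 0.341008 = 63.985 W/m².
Daily total = Q̄ × 24.66 h × 3600 s/h = 63.985 × 24.66 × 3600 / 10⁶ = 5.680 MJ/m².

5.68 MJ/m²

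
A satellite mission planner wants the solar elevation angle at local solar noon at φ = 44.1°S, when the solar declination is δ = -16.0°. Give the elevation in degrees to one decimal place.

At local noon the hour angle is zero, so the zenith angle equals |φ − δ| = |-44.1° − (-16.000°)| = 28.100°.
Elevation = 90° − 28.100° = 61.9°.

61.9°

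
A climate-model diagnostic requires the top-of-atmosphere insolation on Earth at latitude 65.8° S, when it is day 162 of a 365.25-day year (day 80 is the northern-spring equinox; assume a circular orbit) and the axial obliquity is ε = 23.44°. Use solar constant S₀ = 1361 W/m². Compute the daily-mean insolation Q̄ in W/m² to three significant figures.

Solar longitude: λ_s = 360° × (162 − 80)/365.25 = 80.821°.
sin δ = sin 23.44° × sin 80.821° = 0.39270, so δ = +23.122°.
cos H₀ = −tan(-65.8°) tan(+23.122°) = 0.9501, H₀ = 0.3172 rad.
Bracket: H₀ sin φ sin δ + cos φ cos δ sin H₀ = 0.3172×-0.91212×0.39270 + 0.40992×0.91967×0.31192 = -0.113618 + 0.117591 = 0.003973.
Q̄ = (S₀/π) × [bracket] = (1361/π) × 0.003973 = 1.721 W/m².

Q̄ ≈ 1.72 W/m²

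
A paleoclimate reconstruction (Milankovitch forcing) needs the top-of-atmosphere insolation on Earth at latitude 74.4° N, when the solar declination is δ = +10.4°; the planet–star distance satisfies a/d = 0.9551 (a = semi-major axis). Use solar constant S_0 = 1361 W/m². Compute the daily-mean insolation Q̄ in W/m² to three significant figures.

Q̄ ≈ 236 W/m²

cos h₀ = −tan(+74.4°) tan(+10.400°) = -0.6573, h₀ = 2.2881 rad.
Bracket: h₀ sin ϕ sin δ + cos ϕ cos δ sin h₀ = 2.2881×0.96316×0.18052 + 0.26892×0.98357×0.75359 = 0.397831 + 0.199326 = 0.597157.
Inverse-square distance factor (a/d)² = 0.9551² = 0.912216.
Q̄ = (S_0/π) × 0.912216 × [bracket] = (1361/π) × 0.912216 × 0.597157 = 236.0 W/m².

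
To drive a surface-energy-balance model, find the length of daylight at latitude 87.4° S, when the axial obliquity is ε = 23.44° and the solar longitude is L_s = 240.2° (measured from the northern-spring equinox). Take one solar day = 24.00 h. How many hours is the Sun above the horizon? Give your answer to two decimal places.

24.00 h

Solar declination: sin δ = sin ε · sin L_s = sin 23.44° × sin 240.2° = -0.34519, so δ = -20.193°.
Sunrise equation: cos h₀ = −tan ϕ · tan δ = -8.0995 ≤ −1, so the Sun never sets (polar day) and h₀ = π.
Daylight = 2h₀/(2π) × 24.00 h = (3.1416/π) × 24.00 = 24.00 h.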